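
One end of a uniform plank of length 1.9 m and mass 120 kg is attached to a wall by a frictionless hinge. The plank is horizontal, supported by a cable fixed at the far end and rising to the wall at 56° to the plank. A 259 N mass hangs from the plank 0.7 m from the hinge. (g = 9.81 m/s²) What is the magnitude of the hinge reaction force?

Take torques about the hinge: T sin 56° · 1.9 = 120×9.81×0.95 + 259×0.7 = 1299.6 N·m.
So T = 1299.6 / (0.8290 × 1.9) = 825.08 N.
ΣF_x = 0: H_x = T cos 56° = 461.38 N.
ΣF_y = 0: H_y = (120×9.81 + 259) − T sin 56° = 1436.2 − 684.02 = 752.18 N.
|H| = √(H_x² + H_y²) = √((461.38)² + (752.18)²) = 882.41 N.

|H| ≈ 882 N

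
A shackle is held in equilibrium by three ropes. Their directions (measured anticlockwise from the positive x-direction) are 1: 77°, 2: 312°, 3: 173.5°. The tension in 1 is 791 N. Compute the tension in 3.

Resolve: ΣF_x = 791 cos 77° + T_2 cos 312° + T_3 cos 173.5° = 0.
        ΣF_y = 791 sin 77° + T_2 sin 312° + T_3 sin 173.5° = 0.
The known terms sum to (177.9, 770.7) N, so 0.6691 T_2 − 0.9936 T_3 = -177.9 and -0.7431 T_2 + 0.1132 T_3 = -770.7.
Solving simultaneously: T_2 = 1186 N, T_3 = 977.9 N.

T_3 ≈ 978 N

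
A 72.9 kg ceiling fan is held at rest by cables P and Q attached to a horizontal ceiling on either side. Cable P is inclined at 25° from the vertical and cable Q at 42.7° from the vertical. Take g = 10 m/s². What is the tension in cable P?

Angles from the horizontal: cable P is 90° − 25° = 65°, cable Q is 90° − 42.7° = 47.3°.
Weight W = 72.9 × 10 = 729 N acts straight down.
Horizontal: T_P cos 65° = T_Q cos 47.3°  →  T_Q = 0.6232 T_P.
Vertical: T_P sin 65° + T_Q sin 47.3° = 729.
Substituting the horizontal relation into the vertical equation gives 1.364 T_P = 729, so T_P = 534.3 N.

T_P ≈ 534 N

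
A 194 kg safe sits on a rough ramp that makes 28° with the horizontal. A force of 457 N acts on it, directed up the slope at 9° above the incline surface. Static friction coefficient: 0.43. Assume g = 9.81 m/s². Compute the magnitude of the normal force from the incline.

Axes along / perpendicular to the incline. W sin 28° = 893.5 N down-slope; W cos 28° = 1680 N into the surface.
Perpendicular: N = W cos 28° − P sin 9° = 1680 − 71.49 = 1609 N.
Along incline: P cos 9° + f = W sin 28° (friction acts up-slope) → f = 893.5 − 451.4 = 442.1 N.
|f| = 442.1 N ≤ μN = 691.8 N, so the safe is indeed static.

N ≈ 1610 N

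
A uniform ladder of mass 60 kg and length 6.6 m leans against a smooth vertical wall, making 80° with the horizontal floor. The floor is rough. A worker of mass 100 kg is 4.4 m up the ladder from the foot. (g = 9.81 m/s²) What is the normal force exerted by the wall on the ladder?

Torques about the foot: N_wall · 6.6 sin 80° = 60×9.81×3.3 cos 80° + 100×9.81×4.4 cos 80° → N_wall = 167.21 N.

N_wall ≈ 167 N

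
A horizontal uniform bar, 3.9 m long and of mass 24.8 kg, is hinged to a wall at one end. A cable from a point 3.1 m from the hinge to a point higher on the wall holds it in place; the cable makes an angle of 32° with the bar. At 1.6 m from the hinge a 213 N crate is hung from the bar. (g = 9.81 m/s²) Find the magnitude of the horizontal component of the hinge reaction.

Take torques about the hinge: T sin 32° · 3.1 = 24.8×9.81×1.95 + 213×1.6 = 815.21 N·m.
So T = 815.21 / (0.5299 × 3.1) = 496.25 N.
ΣF_x = 0: H_x = T cos 32° = 420.84 N.

H_x ≈ 421 N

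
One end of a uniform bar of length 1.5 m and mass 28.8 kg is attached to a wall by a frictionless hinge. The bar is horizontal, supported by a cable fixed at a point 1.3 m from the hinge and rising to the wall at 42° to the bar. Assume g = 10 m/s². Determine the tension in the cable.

Take torques about the hinge: T sin 42° · 1.3 = 28.8×10×0.75 = 216 N·m.
So T = 216 / (0.6691 × 1.3) = 248.31 N.

T ≈ 248 N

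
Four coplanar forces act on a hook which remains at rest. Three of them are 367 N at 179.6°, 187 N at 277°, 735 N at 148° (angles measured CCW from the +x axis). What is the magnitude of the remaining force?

F ≈ 989 N

Sum the known components: ΣF_x = -967.5 N, ΣF_y = 206.4 N.
For equilibrium the remaining force must supply (−ΣF_x, −ΣF_y) = (967.5, -206.4) N.
Magnitude = √((967.5)² + (-206.4)²) = 989.3 N; direction = atan2(-206.4, 967.5) = 348.0°.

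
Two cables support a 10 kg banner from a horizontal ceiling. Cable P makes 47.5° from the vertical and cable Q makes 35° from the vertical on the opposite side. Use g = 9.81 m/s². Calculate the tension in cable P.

T_P ≈ 56.8 N

Angles from the horizontal: cable P is 90° − 47.5° = 42.5°, cable Q is 90° − 35° = 55°.
Weight W = 10 × 9.81 = 98.1 N acts straight down.
Horizontal: T_P cos 42.5° = T_Q cos 55°  →  T_Q = 1.285 T_P.
Vertical: T_P sin 42.5° + T_Q sin 55° = 98.1.
Substituting the horizontal relation into the vertical equation gives 1.729 T_P = 98.1, so T_P = 56.75 N.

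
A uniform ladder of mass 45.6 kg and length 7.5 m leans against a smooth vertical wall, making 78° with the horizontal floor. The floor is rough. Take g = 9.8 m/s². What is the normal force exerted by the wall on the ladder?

Torques about the foot: N_wall · 7.5 sin 78° = 45.6×9.8×3.75 cos 78° → N_wall = 47.494 N.

N_wall ≈ 47.5 N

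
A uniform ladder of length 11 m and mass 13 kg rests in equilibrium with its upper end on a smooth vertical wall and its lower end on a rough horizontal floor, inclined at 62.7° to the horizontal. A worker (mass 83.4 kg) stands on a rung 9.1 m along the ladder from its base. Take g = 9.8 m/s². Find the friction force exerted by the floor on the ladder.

f ≈ 382 N

Torques about the foot: N_wall · 11 sin 62.7° = 13×9.8×5.5 cos 62.7° + 83.4×9.8×9.1 cos 62.7° → N_wall = 381.86 N.
ΣF_x = 0: f_floor = N_wall = 381.86 N.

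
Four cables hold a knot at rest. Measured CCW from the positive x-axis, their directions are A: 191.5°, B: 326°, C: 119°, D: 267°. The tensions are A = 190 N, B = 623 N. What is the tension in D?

Resolve: ΣF_x = 190 cos 191.5° + 623 cos 326° + T_C cos 119° + T_D cos 267° = 0.
        ΣF_y = 190 sin 191.5° + 623 sin 326° + T_C sin 119° + T_D sin 267° = 0.
The known terms sum to (330.3, -386.3) N, so -0.4848 T_C − 0.0523 T_D = -330.3 and 0.8746 T_C − 0.9986 T_D = 386.3.
Solving simultaneously: T_C = 660.6 N, T_D = 191.8 N.

T_D ≈ 192 N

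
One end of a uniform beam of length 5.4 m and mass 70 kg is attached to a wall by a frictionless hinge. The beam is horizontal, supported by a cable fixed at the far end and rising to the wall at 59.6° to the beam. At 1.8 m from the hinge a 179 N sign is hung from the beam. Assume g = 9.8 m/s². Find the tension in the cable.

T ≈ 467 N

Take torques about the hinge: T sin 59.6° · 5.4 = 70×9.8×2.7 + 179×1.8 = 2174.4 N·m.
So T = 2174.4 / (0.8625 × 5.4) = 466.85 N.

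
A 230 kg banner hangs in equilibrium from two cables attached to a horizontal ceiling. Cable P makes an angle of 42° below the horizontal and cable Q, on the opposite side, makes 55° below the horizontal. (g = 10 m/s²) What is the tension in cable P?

T_P ≈ 1330 N

Weight W = 230 × 10 = 2300 N acts straight down.
Horizontal: T_P cos 42° = T_Q cos 55°  →  T_Q = 1.296 T_P.
Vertical: T_P sin 42° + T_Q sin 55° = 2300.
Substituting the horizontal relation into the vertical equation gives 1.73 T_P = 2300, so T_P = 1329 N.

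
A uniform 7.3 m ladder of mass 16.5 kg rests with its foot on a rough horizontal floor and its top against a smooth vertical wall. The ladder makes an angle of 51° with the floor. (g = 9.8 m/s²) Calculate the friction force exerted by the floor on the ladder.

f ≈ 65.5 N

Torques about the foot: N_wall · 7.3 sin 51° = 16.5×9.8×3.65 cos 51° → N_wall = 65.471 N.
ΣF_x = 0: f_floor = N_wall = 65.471 N.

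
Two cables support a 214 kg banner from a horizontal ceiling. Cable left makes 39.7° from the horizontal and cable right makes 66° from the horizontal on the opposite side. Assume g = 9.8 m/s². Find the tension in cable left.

T_left ≈ 886 N

Weight W = 214 × 9.8 = 2097 N acts straight down.
Horizontal: T_left cos 39.7° = T_right cos 66°  →  T_right = 1.892 T_left.
Vertical: T_left sin 39.7° + T_right sin 66° = 2097.
Substituting the horizontal relation into the vertical equation gives 2.367 T_left = 2097, so T_left = 886.1 N.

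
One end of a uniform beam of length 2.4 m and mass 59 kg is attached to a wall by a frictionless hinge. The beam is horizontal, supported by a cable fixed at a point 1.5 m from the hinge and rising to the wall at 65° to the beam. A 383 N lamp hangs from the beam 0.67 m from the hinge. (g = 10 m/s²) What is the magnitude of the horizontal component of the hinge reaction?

H_x ≈ 300 N

Take torques about the hinge: T sin 65° · 1.5 = 59×10×1.2 + 383×0.67 = 964.61 N·m.
So T = 964.61 / (0.9063 × 1.5) = 709.55 N.
ΣF_x = 0: H_x = T cos 65° = 299.87 N.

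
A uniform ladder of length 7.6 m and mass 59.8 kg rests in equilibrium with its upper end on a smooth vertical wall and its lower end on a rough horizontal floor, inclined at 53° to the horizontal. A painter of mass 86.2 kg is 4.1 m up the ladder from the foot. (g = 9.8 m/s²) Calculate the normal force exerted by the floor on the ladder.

N_floor ≈ 1430 N

ΣF_y = 0: N_floor = 59.8×9.8 + 86.2×9.8 = 1430.8 N.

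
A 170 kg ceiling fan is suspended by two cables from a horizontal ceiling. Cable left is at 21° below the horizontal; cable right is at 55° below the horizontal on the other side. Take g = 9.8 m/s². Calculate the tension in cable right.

T_right ≈ 1600 N

Weight W = 170 × 9.8 = 1666 N acts straight down.
Horizontal: T_left cos 21° = T_right cos 55°  →  T_left = 0.6144 T_right.
Vertical: T_left sin 21° + T_right sin 55° = 1666.
Substituting the horizontal relation into the vertical equation gives 1.039 T_right = 1666, so T_right = 1603 N.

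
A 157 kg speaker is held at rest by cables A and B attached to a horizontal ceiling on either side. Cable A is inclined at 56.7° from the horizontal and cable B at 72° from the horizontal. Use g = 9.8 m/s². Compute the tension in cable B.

T_B ≈ 1080 N

Weight W = 157 × 9.8 = 1539 N acts straight down.
Horizontal: T_A cos 56.7° = T_B cos 72°  →  T_A = 0.5628 T_B.
Vertical: T_A sin 56.7° + T_B sin 72° = 1539.
Substituting the horizontal relation into the vertical equation gives 1.421 T_B = 1539, so T_B = 1082 N.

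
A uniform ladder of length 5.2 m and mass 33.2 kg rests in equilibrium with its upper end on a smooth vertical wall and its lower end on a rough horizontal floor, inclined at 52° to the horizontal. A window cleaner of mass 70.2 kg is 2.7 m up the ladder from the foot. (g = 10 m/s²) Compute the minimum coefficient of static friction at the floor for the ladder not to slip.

μ_min ≈ 0.401

ΣF_y = 0: N_floor = 33.2×10 + 70.2×10 = 1034 N.
Torques about the foot: N_wall · 5.2 sin 52° = 33.2×10×2.6 cos 52° + 70.2×10×2.7 cos 52° → N_wall = 414.47 N.
ΣF_x = 0: f_floor = N_wall = 414.47 N.
μ_min = f_floor / N_floor = 414.47 / 1034 = 0.4008.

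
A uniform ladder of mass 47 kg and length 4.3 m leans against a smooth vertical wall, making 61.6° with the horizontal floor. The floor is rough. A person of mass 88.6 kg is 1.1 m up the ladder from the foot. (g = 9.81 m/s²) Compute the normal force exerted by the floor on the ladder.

ΣF_y = 0: N_floor = 47×9.81 + 88.6×9.81 = 1330.2 N.

N_floor ≈ 1330 N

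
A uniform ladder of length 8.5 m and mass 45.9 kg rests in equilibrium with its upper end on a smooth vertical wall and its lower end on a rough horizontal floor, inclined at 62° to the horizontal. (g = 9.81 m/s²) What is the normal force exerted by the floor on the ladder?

N_floor ≈ 450 N

ΣF_y = 0: N_floor = 45.9×9.81 = 450.28 N.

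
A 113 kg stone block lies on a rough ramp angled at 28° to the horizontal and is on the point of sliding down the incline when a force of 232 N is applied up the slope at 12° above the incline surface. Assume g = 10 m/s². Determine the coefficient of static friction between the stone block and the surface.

On the verge of sliding down the incline, friction is at its maximum μN and acts up the slope.
Perpendicular to incline: N = W cos 28° − P sin 12° = 997.7 − 48.24 = 949.5 N.
Along incline: P cos 12° + μN = W sin 28° → μ = (W sin 28° − P cos 12°) / N = 0.3197.

μ ≈ 0.320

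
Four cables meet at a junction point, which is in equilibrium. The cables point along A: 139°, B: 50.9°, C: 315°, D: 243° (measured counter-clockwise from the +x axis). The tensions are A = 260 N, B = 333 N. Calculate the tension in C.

T_C ≈ 192 N

Resolve: ΣF_x = 260 cos 139° + 333 cos 50.9° + T_C cos 315° + T_D cos 243° = 0.
        ΣF_y = 260 sin 139° + 333 sin 50.9° + T_C sin 315° + T_D sin 243° = 0.
The known terms sum to (13.79, 429) N, so 0.7071 T_C − 0.4540 T_D = -13.79 and -0.7071 T_C − 0.8910 T_D = -429.
Solving simultaneously: T_C = 191.9 N, T_D = 329.2 N.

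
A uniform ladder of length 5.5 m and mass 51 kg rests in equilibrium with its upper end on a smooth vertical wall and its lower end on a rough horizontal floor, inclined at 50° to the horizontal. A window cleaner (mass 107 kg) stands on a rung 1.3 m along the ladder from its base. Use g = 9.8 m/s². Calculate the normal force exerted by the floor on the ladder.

N_floor ≈ 1550 N

ΣF_y = 0: N_floor = 51×9.8 + 107×9.8 = 1548.4 N.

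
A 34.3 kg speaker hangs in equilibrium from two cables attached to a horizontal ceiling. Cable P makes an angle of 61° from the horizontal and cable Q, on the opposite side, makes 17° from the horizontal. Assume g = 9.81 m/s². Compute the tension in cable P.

Weight W = 34.3 × 9.81 = 336.5 N acts straight down.
Horizontal: T_P cos 61° = T_Q cos 17°  →  T_Q = 0.507 T_P.
Vertical: T_P sin 61° + T_Q sin 17° = 336.5.
Substituting the horizontal relation into the vertical equation gives 1.023 T_P = 336.5, so T_P = 329 N.

T_P ≈ 329 N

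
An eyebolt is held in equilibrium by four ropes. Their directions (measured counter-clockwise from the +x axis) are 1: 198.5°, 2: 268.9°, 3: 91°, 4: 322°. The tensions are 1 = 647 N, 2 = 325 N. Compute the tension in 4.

T_4 ≈ 809 N

Resolve: ΣF_x = 647 cos 198.5° + 325 cos 268.9° + T_3 cos 91° + T_4 cos 322° = 0.
        ΣF_y = 647 sin 198.5° + 325 sin 268.9° + T_3 sin 91° + T_4 sin 322° = 0.
The known terms sum to (-619.8, -530.2) N, so -0.0175 T_3 + 0.7880 T_4 = 619.8 and 0.9998 T_3 − 0.6157 T_4 = 530.2.
Solving simultaneously: T_3 = 1029 N, T_4 = 809.3 N.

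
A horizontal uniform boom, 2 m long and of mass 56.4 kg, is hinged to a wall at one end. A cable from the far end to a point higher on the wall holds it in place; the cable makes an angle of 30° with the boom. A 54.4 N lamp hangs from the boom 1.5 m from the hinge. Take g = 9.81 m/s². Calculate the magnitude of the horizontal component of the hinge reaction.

H_x ≈ 550 N

Take torques about the hinge: T sin 30° · 2 = 56.4×9.81×1 + 54.4×1.5 = 634.88 N·m.
So T = 634.88 / (0.5000 × 2) = 634.88 N.
ΣF_x = 0: H_x = T cos 30° = 549.83 N.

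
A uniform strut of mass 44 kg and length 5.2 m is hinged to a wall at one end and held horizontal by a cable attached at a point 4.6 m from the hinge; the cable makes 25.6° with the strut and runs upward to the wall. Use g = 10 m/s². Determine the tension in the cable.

T ≈ 576 N

Take torques about the hinge: T sin 25.6° · 4.6 = 44×10×2.6 = 1144 N·m.
So T = 1144 / (0.4321 × 4.6) = 575.57 N.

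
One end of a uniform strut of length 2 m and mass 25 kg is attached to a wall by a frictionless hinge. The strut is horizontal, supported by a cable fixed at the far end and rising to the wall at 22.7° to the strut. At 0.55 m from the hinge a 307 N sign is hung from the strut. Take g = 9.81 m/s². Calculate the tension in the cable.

Take torques about the hinge: T sin 22.7° · 2 = 25×9.81×1 + 307×0.55 = 414.1 N·m.
So T = 414.1 / (0.3859 × 2) = 536.53 N.

T ≈ 537 N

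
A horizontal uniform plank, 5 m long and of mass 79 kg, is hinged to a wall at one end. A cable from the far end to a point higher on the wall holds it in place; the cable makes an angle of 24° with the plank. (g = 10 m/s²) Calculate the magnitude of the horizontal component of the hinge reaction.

H_x ≈ 887 N

Take torques about the hinge: T sin 24° · 5 = 79×10×2.5 = 1975 N·m.
So T = 1975 / (0.4067 × 5) = 971.14 N.
ΣF_x = 0: H_x = T cos 24° = 887.18 N.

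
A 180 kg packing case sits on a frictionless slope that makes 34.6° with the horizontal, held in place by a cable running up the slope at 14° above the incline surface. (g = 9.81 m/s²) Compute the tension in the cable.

T ≈ 1030 N

Take axes along and perpendicular to the incline. Weight components: W sin 34.6° = 1003 N down-slope, W cos 34.6° = 1453 N into the surface.
Along incline: T cos 14° = W sin 34.6° → T = 1033 N.
Perpendicular: N = W cos 34.6° − T sin 14° = 1203 N.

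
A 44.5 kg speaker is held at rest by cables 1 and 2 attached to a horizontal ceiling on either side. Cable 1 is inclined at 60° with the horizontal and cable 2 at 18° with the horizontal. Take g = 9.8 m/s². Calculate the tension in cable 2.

Weight W = 44.5 × 9.8 = 436.1 N acts straight down.
Horizontal: T_1 cos 60° = T_2 cos 18°  →  T_1 = 1.902 T_2.
Vertical: T_1 sin 60° + T_2 sin 18° = 436.1.
Substituting the horizontal relation into the vertical equation gives 1.956 T_2 = 436.1, so T_2 = 222.9 N.

T_2 ≈ 223 N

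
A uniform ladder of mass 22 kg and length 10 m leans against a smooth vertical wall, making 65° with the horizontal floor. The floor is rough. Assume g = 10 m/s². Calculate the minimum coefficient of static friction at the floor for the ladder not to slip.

ΣF_y = 0: N_floor = 22×10 = 220 N.
Torques about the foot: N_wall · 10 sin 65° = 22×10×5 cos 65° → N_wall = 51.294 N.
ΣF_x = 0: f_floor = N_wall = 51.294 N.
μ_min = f_floor / N_floor = 51.294 / 220 = 0.2332.

μ_min ≈ 0.233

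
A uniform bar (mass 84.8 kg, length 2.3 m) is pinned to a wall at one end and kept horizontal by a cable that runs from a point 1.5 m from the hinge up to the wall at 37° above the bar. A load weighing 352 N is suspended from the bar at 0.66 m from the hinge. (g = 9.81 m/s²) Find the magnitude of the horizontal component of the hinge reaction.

H_x ≈ 1050 N

Take torques about the hinge: T sin 37° · 1.5 = 84.8×9.81×1.15 + 352×0.66 = 1189 N·m.
So T = 1189 / (0.6018 × 1.5) = 1317.1 N.
ΣF_x = 0: H_x = T cos 37° = 1051.9 N.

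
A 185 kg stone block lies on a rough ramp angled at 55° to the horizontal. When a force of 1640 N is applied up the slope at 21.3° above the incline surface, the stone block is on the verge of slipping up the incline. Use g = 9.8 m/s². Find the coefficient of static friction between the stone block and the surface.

μ ≈ 0.0965

On the verge of sliding up the incline, friction is at its maximum μN and acts down the slope.
Perpendicular to incline: N = W cos 55° − P sin 21.3° = 1040 − 595.7 = 444.2 N.
Along incline: P cos 21.3° − μN = W sin 55° → μ = −(W sin 55° − P cos 21.3°) / N = 0.09648.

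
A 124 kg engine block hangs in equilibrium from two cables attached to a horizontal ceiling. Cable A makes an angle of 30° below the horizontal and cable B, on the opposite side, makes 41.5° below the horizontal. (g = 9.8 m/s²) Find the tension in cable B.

T_B ≈ 1110 N

Weight W = 124 × 9.8 = 1215 N acts straight down.
Horizontal: T_A cos 30° = T_B cos 41.5°  →  T_A = 0.8648 T_B.
Vertical: T_A sin 30° + T_B sin 41.5° = 1215.
Substituting the horizontal relation into the vertical equation gives 1.095 T_B = 1215, so T_B = 1110 N.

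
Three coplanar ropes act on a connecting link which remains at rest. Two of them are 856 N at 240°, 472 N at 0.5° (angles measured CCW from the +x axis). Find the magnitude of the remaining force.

Sum the known components: ΣF_x = 43.98 N, ΣF_y = -737.2 N.
For equilibrium the remaining force must supply (−ΣF_x, −ΣF_y) = (-43.98, 737.2) N.
Magnitude = √((-43.98)² + (737.2)²) = 738.5 N; direction = atan2(737.2, -43.98) = 93.4°.

F ≈ 739 N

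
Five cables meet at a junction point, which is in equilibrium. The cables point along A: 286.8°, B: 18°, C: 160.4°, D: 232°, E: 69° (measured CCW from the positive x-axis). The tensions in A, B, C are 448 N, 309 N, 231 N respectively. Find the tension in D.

Resolve: ΣF_x = 448 cos 286.8° + 309 cos 18° + 231 cos 160.4° + T_D cos 232° + T_E cos 69° = 0.
        ΣF_y = 448 sin 286.8° + 309 sin 18° + 231 sin 160.4° + T_D sin 232° + T_E sin 69° = 0.
The known terms sum to (205.7, -255.9) N, so -0.6157 T_D + 0.3584 T_E = -205.7 and -0.7880 T_D + 0.9336 T_E = 255.9.
Solving simultaneously: T_D = 970.6 N, T_E = 1093 N.

T_D ≈ 971 N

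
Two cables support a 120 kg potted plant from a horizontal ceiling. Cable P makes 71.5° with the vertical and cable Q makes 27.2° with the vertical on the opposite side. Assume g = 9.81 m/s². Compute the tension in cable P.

T_P ≈ 544 N

Angles from the horizontal: cable P is 90° − 71.5° = 18.5°, cable Q is 90° − 27.2° = 62.8°.
Weight W = 120 × 9.81 = 1177 N acts straight down.
Horizontal: T_P cos 18.5° = T_Q cos 62.8°  →  T_Q = 2.075 T_P.
Vertical: T_P sin 18.5° + T_Q sin 62.8° = 1177.
Substituting the horizontal relation into the vertical equation gives 2.163 T_P = 1177, so T_P = 544.4 N.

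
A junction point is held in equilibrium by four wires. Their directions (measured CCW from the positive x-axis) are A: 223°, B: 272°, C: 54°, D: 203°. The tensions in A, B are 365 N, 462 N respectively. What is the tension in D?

T_D ≈ 417 N

Resolve: ΣF_x = 365 cos 223° + 462 cos 272° + T_C cos 54° + T_D cos 203° = 0.
        ΣF_y = 365 sin 223° + 462 sin 272° + T_C sin 54° + T_D sin 203° = 0.
The known terms sum to (-250.8, -710.6) N, so 0.5878 T_C − 0.9205 T_D = 250.8 and 0.8090 T_C − 0.3907 T_D = 710.6.
Solving simultaneously: T_C = 1080 N, T_D = 417 N.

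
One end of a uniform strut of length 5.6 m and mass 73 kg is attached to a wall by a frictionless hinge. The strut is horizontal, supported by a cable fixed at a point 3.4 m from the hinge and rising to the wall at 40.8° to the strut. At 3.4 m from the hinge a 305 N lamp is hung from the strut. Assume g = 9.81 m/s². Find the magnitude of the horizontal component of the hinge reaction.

Take torques about the hinge: T sin 40.8° · 3.4 = 73×9.81×2.8 + 305×3.4 = 3042.2 N·m.
So T = 3042.2 / (0.6534 × 3.4) = 1369.3 N.
ΣF_x = 0: H_x = T cos 40.8° = 1036.6 N.

H_x ≈ 1040 N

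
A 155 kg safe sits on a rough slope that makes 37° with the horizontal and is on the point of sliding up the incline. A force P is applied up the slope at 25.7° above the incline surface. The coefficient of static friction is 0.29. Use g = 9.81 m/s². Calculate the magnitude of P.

On the verge of sliding up the incline, friction equals μN and acts down the slope.
Perpendicular: N + P sin 25.7° = W cos 37° = 1214 N.
Along incline: P cos 25.7° = W sin 37° + μN  with W sin 37° = 915.1 N.
Solving the pair for P and N: P = 1234 N, N = 679.2 N (and f = μN = 197 N).

P ≈ 1230 N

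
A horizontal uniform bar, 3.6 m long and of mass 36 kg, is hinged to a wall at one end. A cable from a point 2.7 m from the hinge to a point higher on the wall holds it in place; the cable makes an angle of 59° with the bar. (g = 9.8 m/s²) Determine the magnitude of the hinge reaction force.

Take torques about the hinge: T sin 59° · 2.7 = 36×9.8×1.8 = 635.04 N·m.
So T = 635.04 / (0.8572 × 2.7) = 274.39 N.
ΣF_x = 0: H_x = T cos 59° = 141.32 N.
ΣF_y = 0: H_y = (36×9.8) − T sin 59° = 352.8 − 235.2 = 117.6 N.
|H| = √(H_x² + H_y²) = √((141.32)² + (117.6)²) = 183.85 N.

|H| ≈ 184 N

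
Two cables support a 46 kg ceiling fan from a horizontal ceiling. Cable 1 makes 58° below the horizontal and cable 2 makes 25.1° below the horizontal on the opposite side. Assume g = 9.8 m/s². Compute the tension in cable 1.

T_1 ≈ 411 N

Weight W = 46 × 9.8 = 450.8 N acts straight down.
Horizontal: T_1 cos 58° = T_2 cos 25.1°  →  T_2 = 0.5852 T_1.
Vertical: T_1 sin 58° + T_2 sin 25.1° = 450.8.
Substituting the horizontal relation into the vertical equation gives 1.096 T_1 = 450.8, so T_1 = 411.2 N.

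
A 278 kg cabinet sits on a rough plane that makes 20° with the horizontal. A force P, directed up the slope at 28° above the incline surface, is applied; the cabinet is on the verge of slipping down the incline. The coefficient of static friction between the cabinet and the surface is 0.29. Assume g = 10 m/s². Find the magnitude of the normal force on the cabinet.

On the verge of sliding down the incline, friction equals μN and acts up the slope.
Perpendicular: N + P sin 28° = W cos 20° = 2612 N.
Along incline: P cos 28° + μN = W sin 20° with W sin 20° = 950.8 N.
Solving the pair for P and N: P = 258.8 N, N = 2491 N (and f = μN = 722.4 N).

N ≈ 2490 N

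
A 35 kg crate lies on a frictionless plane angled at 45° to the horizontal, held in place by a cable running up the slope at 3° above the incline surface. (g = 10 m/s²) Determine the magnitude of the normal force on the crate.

N ≈ 235 N

Take axes along and perpendicular to the incline. Weight components: W sin 45° = 247.5 N down-slope, W cos 45° = 247.5 N into the surface.
Along incline: T cos 3° = W sin 45° → T = 247.8 N.
Perpendicular: N = W cos 45° − T sin 3° = 234.5 N.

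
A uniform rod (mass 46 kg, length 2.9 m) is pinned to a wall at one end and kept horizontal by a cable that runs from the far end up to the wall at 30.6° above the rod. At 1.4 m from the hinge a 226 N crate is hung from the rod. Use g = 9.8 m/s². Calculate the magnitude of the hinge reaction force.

|H| ≈ 661 N

Take torques about the hinge: T sin 30.6° · 2.9 = 46×9.8×1.45 + 226×1.4 = 970.06 N·m.
So T = 970.06 / (0.5090 × 2.9) = 657.12 N.
ΣF_x = 0: H_x = T cos 30.6° = 565.61 N.
ΣF_y = 0: H_y = (46×9.8 + 226) − T sin 30.6° = 676.8 − 334.5 = 342.3 N.
|H| = √(H_x² + H_y²) = √((565.61)² + (342.3)²) = 661.13 N.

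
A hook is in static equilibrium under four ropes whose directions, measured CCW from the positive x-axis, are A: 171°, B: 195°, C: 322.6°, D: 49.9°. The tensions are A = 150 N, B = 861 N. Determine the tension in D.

T_D ≈ 754 N

Resolve: ΣF_x = 150 cos 171° + 861 cos 195° + T_C cos 322.6° + T_D cos 49.9° = 0.
        ΣF_y = 150 sin 171° + 861 sin 195° + T_C sin 322.6° + T_D sin 49.9° = 0.
The known terms sum to (-979.8, -199.4) N, so 0.7944 T_C + 0.6441 T_D = 979.8 and -0.6074 T_C + 0.7649 T_D = 199.4.
Solving simultaneously: T_C = 621.7 N, T_D = 754.3 N.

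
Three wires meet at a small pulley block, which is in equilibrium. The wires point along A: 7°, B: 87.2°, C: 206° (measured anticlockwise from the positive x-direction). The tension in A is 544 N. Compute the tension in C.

T_C ≈ 612 N

Resolve: ΣF_x = 544 cos 7° + T_B cos 87.2° + T_C cos 206° = 0.
        ΣF_y = 544 sin 7° + T_B sin 87.2° + T_C sin 206° = 0.
The known terms sum to (539.9, 66.3) N, so 0.0488 T_B − 0.8988 T_C = -539.9 and 0.9988 T_B − 0.4384 T_C = -66.3.
Solving simultaneously: T_B = 202.1 N, T_C = 611.7 N.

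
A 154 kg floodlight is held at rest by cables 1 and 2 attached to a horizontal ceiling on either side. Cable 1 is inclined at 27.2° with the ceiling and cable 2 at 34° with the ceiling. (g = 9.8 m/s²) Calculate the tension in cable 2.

Weight W = 154 × 9.8 = 1509 N acts straight down.
Horizontal: T_1 cos 27.2° = T_2 cos 34°  →  T_1 = 0.9321 T_2.
Vertical: T_1 sin 27.2° + T_2 sin 34° = 1509.
Substituting the horizontal relation into the vertical equation gives 0.9853 T_2 = 1509, so T_2 = 1532 N.

T_2 ≈ 1530 N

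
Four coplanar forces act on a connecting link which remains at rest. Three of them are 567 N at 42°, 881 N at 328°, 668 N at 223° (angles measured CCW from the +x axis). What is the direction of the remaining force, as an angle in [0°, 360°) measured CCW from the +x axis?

Sum the known components: ΣF_x = 679.9 N, ΣF_y = -543 N.
For equilibrium the remaining force must supply (−ΣF_x, −ΣF_y) = (-679.9, 543) N.
Magnitude = √((-679.9)² + (543)²) = 870.2 N; direction = atan2(543, -679.9) = 141.4°.

θ ≈ 141°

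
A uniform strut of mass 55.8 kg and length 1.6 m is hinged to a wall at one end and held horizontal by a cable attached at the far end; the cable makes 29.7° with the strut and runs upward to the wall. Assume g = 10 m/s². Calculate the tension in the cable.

T ≈ 563 N

Take torques about the hinge: T sin 29.7° · 1.6 = 55.8×10×0.8 = 446.4 N·m.
So T = 446.4 / (0.4955 × 1.6) = 563.11 N.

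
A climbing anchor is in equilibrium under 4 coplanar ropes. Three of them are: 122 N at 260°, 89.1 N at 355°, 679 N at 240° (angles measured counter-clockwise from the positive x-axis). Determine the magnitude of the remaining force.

F ≈ 766 N

Sum the known components: ΣF_x = -271.9 N, ΣF_y = -715.9 N.
For equilibrium the remaining force must supply (−ΣF_x, −ΣF_y) = (271.9, 715.9) N.
Magnitude = √((271.9)² + (715.9)²) = 765.8 N; direction = atan2(715.9, 271.9) = 69.2°.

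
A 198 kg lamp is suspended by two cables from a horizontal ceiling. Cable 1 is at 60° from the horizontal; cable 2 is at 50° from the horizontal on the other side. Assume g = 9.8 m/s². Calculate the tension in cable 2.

Weight W = 198 × 9.8 = 1940 N acts straight down.
Horizontal: T_1 cos 60° = T_2 cos 50°  →  T_1 = 1.286 T_2.
Vertical: T_1 sin 60° + T_2 sin 50° = 1940.
Substituting the horizontal relation into the vertical equation gives 1.879 T_2 = 1940, so T_2 = 1032 N.

T_2 ≈ 1030 N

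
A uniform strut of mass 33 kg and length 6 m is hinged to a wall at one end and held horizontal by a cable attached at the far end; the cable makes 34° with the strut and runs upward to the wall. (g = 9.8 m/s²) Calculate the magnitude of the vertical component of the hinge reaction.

Take torques about the hinge: T sin 34° · 6 = 33×9.8×3 = 970.2 N·m.
So T = 970.2 / (0.5592 × 6) = 289.17 N.
ΣF_y = 0: H_y = (33×9.8) − T sin 34° = 323.4 − 161.7 = 161.7 N.

|H_y| ≈ 162 N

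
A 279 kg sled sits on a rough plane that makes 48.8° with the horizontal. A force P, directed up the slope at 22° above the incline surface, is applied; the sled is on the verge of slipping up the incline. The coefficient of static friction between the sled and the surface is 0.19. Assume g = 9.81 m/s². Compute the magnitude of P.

On the verge of sliding up the incline, friction equals μN and acts down the slope.
Perpendicular: N + P sin 22° = W cos 48.8° = 1803 N.
Along incline: P cos 22° = W sin 48.8° + μN  with W sin 48.8° = 2059 N.
Solving the pair for P and N: P = 2406 N, N = 901.6 N (and f = μN = 171.3 N).

P ≈ 2410 N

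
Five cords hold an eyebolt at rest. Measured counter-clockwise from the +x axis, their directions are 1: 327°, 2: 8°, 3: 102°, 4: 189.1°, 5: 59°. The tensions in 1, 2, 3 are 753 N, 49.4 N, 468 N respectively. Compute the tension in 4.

Resolve: ΣF_x = 753 cos 327° + 49.4 cos 8° + 468 cos 102° + T_4 cos 189.1° + T_5 cos 59° = 0.
        ΣF_y = 753 sin 327° + 49.4 sin 8° + 468 sin 102° + T_4 sin 189.1° + T_5 sin 59° = 0.
The known terms sum to (583.1, 54.54) N, so -0.9874 T_4 + 0.5150 T_5 = -583.1 and -0.1582 T_4 + 0.8572 T_5 = -54.54.
Solving simultaneously: T_4 = 616.7 N, T_5 = 50.17 N.

T_4 ≈ 617 N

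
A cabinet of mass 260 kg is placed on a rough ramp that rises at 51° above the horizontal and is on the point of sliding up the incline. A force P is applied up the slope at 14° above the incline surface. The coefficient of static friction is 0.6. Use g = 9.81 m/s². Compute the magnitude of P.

P ≈ 2640 N

On the verge of sliding up the incline, friction equals μN and acts down the slope.
Perpendicular: N + P sin 14° = W cos 51° = 1605 N.
Along incline: P cos 14° = W sin 51° + μN  with W sin 51° = 1982 N.
Solving the pair for P and N: P = 2640 N, N = 966.4 N (and f = μN = 579.8 N).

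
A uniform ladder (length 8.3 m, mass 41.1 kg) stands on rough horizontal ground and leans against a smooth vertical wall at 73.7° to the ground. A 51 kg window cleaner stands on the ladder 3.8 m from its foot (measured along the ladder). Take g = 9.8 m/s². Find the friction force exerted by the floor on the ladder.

Torques about the foot: N_wall · 8.3 sin 73.7° = 41.1×9.8×4.15 cos 73.7° + 51×9.8×3.8 cos 73.7° → N_wall = 125.8 N.
ΣF_x = 0: f_floor = N_wall = 125.8 N.

f ≈ 126 N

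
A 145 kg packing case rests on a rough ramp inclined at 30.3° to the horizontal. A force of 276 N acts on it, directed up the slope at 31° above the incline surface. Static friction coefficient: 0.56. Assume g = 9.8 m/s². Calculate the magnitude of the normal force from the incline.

Axes along / perpendicular to the incline. W sin 30.3° = 716.9 N down-slope; W cos 30.3° = 1227 N into the surface.
Perpendicular: N = W cos 30.3° − P sin 31° = 1227 − 142.2 = 1085 N.
Along incline: P cos 31° + f = W sin 30.3° (friction acts up-slope) → f = 716.9 − 236.6 = 480.4 N.
|f| = 480.4 N ≤ μN = 607.5 N, so the packing case is indeed static.

N ≈ 1080 N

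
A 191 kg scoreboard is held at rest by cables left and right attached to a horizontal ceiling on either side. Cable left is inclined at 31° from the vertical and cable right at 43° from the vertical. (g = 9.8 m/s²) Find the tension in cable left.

Angles from the horizontal: cable left is 90° − 31° = 59°, cable right is 90° − 43° = 47°.
Weight W = 191 × 9.8 = 1872 N acts straight down.
Horizontal: T_left cos 59° = T_right cos 47°  →  T_right = 0.7552 T_left.
Vertical: T_left sin 59° + T_right sin 47° = 1872.
Substituting the horizontal relation into the vertical equation gives 1.409 T_left = 1872, so T_left = 1328 N.

T_left ≈ 1330 N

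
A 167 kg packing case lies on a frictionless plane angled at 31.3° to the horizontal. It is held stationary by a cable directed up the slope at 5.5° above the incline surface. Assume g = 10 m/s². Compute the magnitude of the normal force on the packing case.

Take axes along and perpendicular to the incline. Weight components: W sin 31.3° = 867.6 N down-slope, W cos 31.3° = 1427 N into the surface.
Along incline: T cos 5.5° = W sin 31.3° → T = 871.6 N.
Perpendicular: N = W cos 31.3° − T sin 5.5° = 1343 N.

N ≈ 1340 N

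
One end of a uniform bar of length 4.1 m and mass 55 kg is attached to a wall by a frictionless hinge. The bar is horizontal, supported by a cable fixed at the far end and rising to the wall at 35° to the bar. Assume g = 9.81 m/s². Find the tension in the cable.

T ≈ 470 N

Take torques about the hinge: T sin 35° · 4.1 = 55×9.81×2.05 = 1106.1 N·m.
So T = 1106.1 / (0.5736 × 4.1) = 470.34 N.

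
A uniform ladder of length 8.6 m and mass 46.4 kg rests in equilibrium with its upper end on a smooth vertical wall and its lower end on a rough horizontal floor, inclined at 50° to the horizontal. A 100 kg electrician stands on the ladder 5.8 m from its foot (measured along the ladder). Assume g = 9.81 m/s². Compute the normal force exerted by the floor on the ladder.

ΣF_y = 0: N_floor = 46.4×9.81 + 100×9.81 = 1436.2 N.

N_floor ≈ 1440 N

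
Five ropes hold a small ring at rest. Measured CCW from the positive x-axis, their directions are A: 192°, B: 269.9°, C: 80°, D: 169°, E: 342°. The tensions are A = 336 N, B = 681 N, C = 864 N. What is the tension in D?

T_D ≈ 325 N

Resolve: ΣF_x = 336 cos 192° + 681 cos 269.9° + 864 cos 80° + T_D cos 169° + T_E cos 342° = 0.
        ΣF_y = 336 sin 192° + 681 sin 269.9° + 864 sin 80° + T_D sin 169° + T_E sin 342° = 0.
The known terms sum to (-179.8, 100) N, so -0.9816 T_D + 0.9511 T_E = 179.8 and 0.1908 T_D − 0.3090 T_E = -100.
Solving simultaneously: T_D = 324.6 N, T_E = 524.1 N.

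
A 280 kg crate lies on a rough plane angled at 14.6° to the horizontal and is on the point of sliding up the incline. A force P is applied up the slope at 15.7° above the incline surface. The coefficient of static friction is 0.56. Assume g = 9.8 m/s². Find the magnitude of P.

On the verge of sliding up the incline, friction equals μN and acts down the slope.
Perpendicular: N + P sin 15.7° = W cos 14.6° = 2655 N.
Along incline: P cos 15.7° = W sin 14.6° + μN  with W sin 14.6° = 691.7 N.
Solving the pair for P and N: P = 1955 N, N = 2126 N (and f = μN = 1191 N).

P ≈ 1960 N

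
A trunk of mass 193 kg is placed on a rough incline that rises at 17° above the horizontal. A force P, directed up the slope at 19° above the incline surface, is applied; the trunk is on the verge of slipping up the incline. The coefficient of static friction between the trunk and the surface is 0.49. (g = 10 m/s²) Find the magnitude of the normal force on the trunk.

On the verge of sliding up the incline, friction equals μN and acts down the slope.
Perpendicular: N + P sin 19° = W cos 17° = 1846 N.
Along incline: P cos 19° = W sin 17° + μN  with W sin 17° = 564.3 N.
Solving the pair for P and N: P = 1329 N, N = 1413 N (and f = μN = 692.4 N).

N ≈ 1410 N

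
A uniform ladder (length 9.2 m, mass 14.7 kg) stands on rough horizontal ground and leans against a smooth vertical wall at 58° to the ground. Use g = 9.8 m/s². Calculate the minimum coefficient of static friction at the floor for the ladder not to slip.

ΣF_y = 0: N_floor = 14.7×9.8 = 144.06 N.
Torques about the foot: N_wall · 9.2 sin 58° = 14.7×9.8×4.6 cos 58° → N_wall = 45.009 N.
ΣF_x = 0: f_floor = N_wall = 45.009 N.
μ_min = f_floor / N_floor = 45.009 / 144.06 = 0.3124.

μ_min ≈ 0.312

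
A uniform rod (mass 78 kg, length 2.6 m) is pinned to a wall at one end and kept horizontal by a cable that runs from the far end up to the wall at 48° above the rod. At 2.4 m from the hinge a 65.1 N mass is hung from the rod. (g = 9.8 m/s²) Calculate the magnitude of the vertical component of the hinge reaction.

|H_y| ≈ 387 N

Take torques about the hinge: T sin 48° · 2.6 = 78×9.8×1.3 + 65.1×2.4 = 1150 N·m.
So T = 1150 / (0.7431 × 2.6) = 595.16 N.
ΣF_y = 0: H_y = (78×9.8 + 65.1) − T sin 48° = 829.5 − 442.29 = 387.21 N.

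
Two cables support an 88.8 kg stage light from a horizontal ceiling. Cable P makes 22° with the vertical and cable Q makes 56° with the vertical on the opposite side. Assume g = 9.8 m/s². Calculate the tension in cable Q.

T_Q ≈ 333 N

Angles from the horizontal: cable P is 90° − 22° = 68°, cable Q is 90° − 56° = 34°.
Weight W = 88.8 × 9.8 = 870.2 N acts straight down.
Horizontal: T_P cos 68° = T_Q cos 34°  →  T_P = 2.213 T_Q.
Vertical: T_P sin 68° + T_Q sin 34° = 870.2.
Substituting the horizontal relation into the vertical equation gives 2.611 T_Q = 870.2, so T_Q = 333.3 N.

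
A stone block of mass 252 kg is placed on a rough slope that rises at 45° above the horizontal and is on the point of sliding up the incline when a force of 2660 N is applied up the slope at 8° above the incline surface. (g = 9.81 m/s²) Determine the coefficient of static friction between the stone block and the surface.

μ ≈ 0.643

On the verge of sliding up the incline, friction is at its maximum μN and acts down the slope.
Perpendicular to incline: N = W cos 45° − P sin 8° = 1748 − 370.2 = 1378 N.
Along incline: P cos 8° − μN = W sin 45° → μ = −(W sin 45° − P cos 8°) / N = 0.6431.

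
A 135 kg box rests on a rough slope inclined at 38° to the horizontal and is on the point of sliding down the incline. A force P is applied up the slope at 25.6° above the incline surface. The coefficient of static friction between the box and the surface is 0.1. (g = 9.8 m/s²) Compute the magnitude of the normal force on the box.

N ≈ 685 N

On the verge of sliding down the incline, friction equals μN and acts up the slope.
Perpendicular: N + P sin 25.6° = W cos 38° = 1043 N.
Along incline: P cos 25.6° + μN = W sin 38° with W sin 38° = 814.5 N.
Solving the pair for P and N: P = 827.2 N, N = 685.1 N (and f = μN = 68.51 N).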